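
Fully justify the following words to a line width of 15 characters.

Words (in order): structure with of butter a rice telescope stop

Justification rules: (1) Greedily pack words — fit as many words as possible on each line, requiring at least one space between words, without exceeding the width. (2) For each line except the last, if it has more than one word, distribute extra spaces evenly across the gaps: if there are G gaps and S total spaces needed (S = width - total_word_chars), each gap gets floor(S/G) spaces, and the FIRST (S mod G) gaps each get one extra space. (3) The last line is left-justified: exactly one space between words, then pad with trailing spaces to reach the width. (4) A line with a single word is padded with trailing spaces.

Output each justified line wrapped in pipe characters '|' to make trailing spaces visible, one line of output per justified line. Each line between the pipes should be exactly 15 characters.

Answer: |structure  with|
|of   butter   a|
|rice  telescope|
|stop           |

Derivation:
Line 1: ['structure', 'with'] (min_width=14, slack=1)
Line 2: ['of', 'butter', 'a'] (min_width=11, slack=4)
Line 3: ['rice', 'telescope'] (min_width=14, slack=1)
Line 4: ['stop'] (min_width=4, slack=11)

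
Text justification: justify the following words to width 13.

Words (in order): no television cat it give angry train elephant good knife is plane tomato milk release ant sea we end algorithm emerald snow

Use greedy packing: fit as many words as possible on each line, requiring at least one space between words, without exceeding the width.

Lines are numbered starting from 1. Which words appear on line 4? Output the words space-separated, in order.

Line 1: ['no', 'television'] (min_width=13, slack=0)
Line 2: ['cat', 'it', 'give'] (min_width=11, slack=2)
Line 3: ['angry', 'train'] (min_width=11, slack=2)
Line 4: ['elephant', 'good'] (min_width=13, slack=0)
Line 5: ['knife', 'is'] (min_width=8, slack=5)
Line 6: ['plane', 'tomato'] (min_width=12, slack=1)
Line 7: ['milk', 'release'] (min_width=12, slack=1)
Line 8: ['ant', 'sea', 'we'] (min_width=10, slack=3)
Line 9: ['end', 'algorithm'] (min_width=13, slack=0)
Line 10: ['emerald', 'snow'] (min_width=12, slack=1)

Answer: elephant good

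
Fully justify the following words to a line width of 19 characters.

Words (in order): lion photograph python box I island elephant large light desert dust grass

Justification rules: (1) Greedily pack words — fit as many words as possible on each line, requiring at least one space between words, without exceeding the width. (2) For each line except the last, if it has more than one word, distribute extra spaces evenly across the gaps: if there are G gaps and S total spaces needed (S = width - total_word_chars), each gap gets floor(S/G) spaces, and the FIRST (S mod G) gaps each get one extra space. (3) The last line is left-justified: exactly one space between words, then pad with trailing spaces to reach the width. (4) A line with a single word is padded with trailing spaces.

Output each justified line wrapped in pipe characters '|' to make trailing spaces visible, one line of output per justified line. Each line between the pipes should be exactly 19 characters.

Answer: |lion     photograph|
|python box I island|
|elephant      large|
|light  desert  dust|
|grass              |

Derivation:
Line 1: ['lion', 'photograph'] (min_width=15, slack=4)
Line 2: ['python', 'box', 'I', 'island'] (min_width=19, slack=0)
Line 3: ['elephant', 'large'] (min_width=14, slack=5)
Line 4: ['light', 'desert', 'dust'] (min_width=17, slack=2)
Line 5: ['grass'] (min_width=5, slack=14)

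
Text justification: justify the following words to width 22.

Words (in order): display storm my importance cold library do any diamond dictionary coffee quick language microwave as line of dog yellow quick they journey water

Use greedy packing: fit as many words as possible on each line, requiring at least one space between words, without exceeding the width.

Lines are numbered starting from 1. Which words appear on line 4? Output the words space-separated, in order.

Line 1: ['display', 'storm', 'my'] (min_width=16, slack=6)
Line 2: ['importance', 'cold'] (min_width=15, slack=7)
Line 3: ['library', 'do', 'any', 'diamond'] (min_width=22, slack=0)
Line 4: ['dictionary', 'coffee'] (min_width=17, slack=5)
Line 5: ['quick', 'language'] (min_width=14, slack=8)
Line 6: ['microwave', 'as', 'line', 'of'] (min_width=20, slack=2)
Line 7: ['dog', 'yellow', 'quick', 'they'] (min_width=21, slack=1)
Line 8: ['journey', 'water'] (min_width=13, slack=9)

Answer: dictionary coffee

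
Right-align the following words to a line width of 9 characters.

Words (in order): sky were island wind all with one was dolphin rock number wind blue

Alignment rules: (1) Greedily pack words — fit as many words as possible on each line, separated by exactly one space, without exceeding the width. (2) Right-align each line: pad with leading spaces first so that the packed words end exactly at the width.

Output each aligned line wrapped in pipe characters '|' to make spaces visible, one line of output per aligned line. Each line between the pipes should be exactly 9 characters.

Answer: | sky were|
|   island|
| wind all|
| with one|
|      was|
|  dolphin|
|     rock|
|   number|
|wind blue|

Derivation:
Line 1: ['sky', 'were'] (min_width=8, slack=1)
Line 2: ['island'] (min_width=6, slack=3)
Line 3: ['wind', 'all'] (min_width=8, slack=1)
Line 4: ['with', 'one'] (min_width=8, slack=1)
Line 5: ['was'] (min_width=3, slack=6)
Line 6: ['dolphin'] (min_width=7, slack=2)
Line 7: ['rock'] (min_width=4, slack=5)
Line 8: ['number'] (min_width=6, slack=3)
Line 9: ['wind', 'blue'] (min_width=9, slack=0)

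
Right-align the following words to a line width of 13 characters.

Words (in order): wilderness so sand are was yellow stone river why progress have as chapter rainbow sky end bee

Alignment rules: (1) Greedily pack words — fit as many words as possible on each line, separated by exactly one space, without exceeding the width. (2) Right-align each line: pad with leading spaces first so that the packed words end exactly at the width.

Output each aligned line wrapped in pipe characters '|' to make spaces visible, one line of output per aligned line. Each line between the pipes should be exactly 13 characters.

Line 1: ['wilderness', 'so'] (min_width=13, slack=0)
Line 2: ['sand', 'are', 'was'] (min_width=12, slack=1)
Line 3: ['yellow', 'stone'] (min_width=12, slack=1)
Line 4: ['river', 'why'] (min_width=9, slack=4)
Line 5: ['progress', 'have'] (min_width=13, slack=0)
Line 6: ['as', 'chapter'] (min_width=10, slack=3)
Line 7: ['rainbow', 'sky'] (min_width=11, slack=2)
Line 8: ['end', 'bee'] (min_width=7, slack=6)

Answer: |wilderness so|
| sand are was|
| yellow stone|
|    river why|
|progress have|
|   as chapter|
|  rainbow sky|
|      end bee|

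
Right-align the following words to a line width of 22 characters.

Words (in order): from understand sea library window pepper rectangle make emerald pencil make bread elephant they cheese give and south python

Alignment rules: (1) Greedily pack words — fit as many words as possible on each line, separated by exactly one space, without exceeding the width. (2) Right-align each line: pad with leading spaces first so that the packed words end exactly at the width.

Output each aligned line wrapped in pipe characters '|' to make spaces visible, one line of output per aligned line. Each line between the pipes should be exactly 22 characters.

Answer: |   from understand sea|
| library window pepper|
|rectangle make emerald|
|     pencil make bread|
|  elephant they cheese|
| give and south python|

Derivation:
Line 1: ['from', 'understand', 'sea'] (min_width=19, slack=3)
Line 2: ['library', 'window', 'pepper'] (min_width=21, slack=1)
Line 3: ['rectangle', 'make', 'emerald'] (min_width=22, slack=0)
Line 4: ['pencil', 'make', 'bread'] (min_width=17, slack=5)
Line 5: ['elephant', 'they', 'cheese'] (min_width=20, slack=2)
Line 6: ['give', 'and', 'south', 'python'] (min_width=21, slack=1)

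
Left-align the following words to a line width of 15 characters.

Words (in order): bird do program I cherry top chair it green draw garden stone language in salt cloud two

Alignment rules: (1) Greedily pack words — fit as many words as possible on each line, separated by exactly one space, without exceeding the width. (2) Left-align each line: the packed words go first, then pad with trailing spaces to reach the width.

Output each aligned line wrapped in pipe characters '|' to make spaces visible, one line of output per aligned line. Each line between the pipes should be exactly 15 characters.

Line 1: ['bird', 'do', 'program'] (min_width=15, slack=0)
Line 2: ['I', 'cherry', 'top'] (min_width=12, slack=3)
Line 3: ['chair', 'it', 'green'] (min_width=14, slack=1)
Line 4: ['draw', 'garden'] (min_width=11, slack=4)
Line 5: ['stone', 'language'] (min_width=14, slack=1)
Line 6: ['in', 'salt', 'cloud'] (min_width=13, slack=2)
Line 7: ['two'] (min_width=3, slack=12)

Answer: |bird do program|
|I cherry top   |
|chair it green |
|draw garden    |
|stone language |
|in salt cloud  |
|two            |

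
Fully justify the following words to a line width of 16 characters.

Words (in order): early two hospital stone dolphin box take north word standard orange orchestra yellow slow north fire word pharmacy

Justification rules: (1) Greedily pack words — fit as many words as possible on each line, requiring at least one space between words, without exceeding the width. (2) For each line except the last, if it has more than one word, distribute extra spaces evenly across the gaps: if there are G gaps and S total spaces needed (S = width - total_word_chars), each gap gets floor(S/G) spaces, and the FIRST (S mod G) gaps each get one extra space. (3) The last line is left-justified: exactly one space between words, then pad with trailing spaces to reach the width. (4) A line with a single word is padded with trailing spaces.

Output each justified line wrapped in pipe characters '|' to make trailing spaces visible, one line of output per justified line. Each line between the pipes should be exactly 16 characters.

Answer: |early        two|
|hospital   stone|
|dolphin box take|
|north       word|
|standard  orange|
|orchestra yellow|
|slow  north fire|
|word pharmacy   |

Derivation:
Line 1: ['early', 'two'] (min_width=9, slack=7)
Line 2: ['hospital', 'stone'] (min_width=14, slack=2)
Line 3: ['dolphin', 'box', 'take'] (min_width=16, slack=0)
Line 4: ['north', 'word'] (min_width=10, slack=6)
Line 5: ['standard', 'orange'] (min_width=15, slack=1)
Line 6: ['orchestra', 'yellow'] (min_width=16, slack=0)
Line 7: ['slow', 'north', 'fire'] (min_width=15, slack=1)
Line 8: ['word', 'pharmacy'] (min_width=13, slack=3)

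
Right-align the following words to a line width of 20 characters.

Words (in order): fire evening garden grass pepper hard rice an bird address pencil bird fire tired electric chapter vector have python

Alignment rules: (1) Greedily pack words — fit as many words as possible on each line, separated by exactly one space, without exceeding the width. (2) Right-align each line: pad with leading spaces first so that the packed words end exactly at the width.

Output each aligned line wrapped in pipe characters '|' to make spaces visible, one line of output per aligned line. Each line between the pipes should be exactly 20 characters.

Line 1: ['fire', 'evening', 'garden'] (min_width=19, slack=1)
Line 2: ['grass', 'pepper', 'hard'] (min_width=17, slack=3)
Line 3: ['rice', 'an', 'bird', 'address'] (min_width=20, slack=0)
Line 4: ['pencil', 'bird', 'fire'] (min_width=16, slack=4)
Line 5: ['tired', 'electric'] (min_width=14, slack=6)
Line 6: ['chapter', 'vector', 'have'] (min_width=19, slack=1)
Line 7: ['python'] (min_width=6, slack=14)

Answer: | fire evening garden|
|   grass pepper hard|
|rice an bird address|
|    pencil bird fire|
|      tired electric|
| chapter vector have|
|              python|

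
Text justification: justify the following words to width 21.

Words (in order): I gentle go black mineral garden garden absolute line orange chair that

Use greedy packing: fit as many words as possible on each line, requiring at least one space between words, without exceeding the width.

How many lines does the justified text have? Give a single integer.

Line 1: ['I', 'gentle', 'go', 'black'] (min_width=17, slack=4)
Line 2: ['mineral', 'garden', 'garden'] (min_width=21, slack=0)
Line 3: ['absolute', 'line', 'orange'] (min_width=20, slack=1)
Line 4: ['chair', 'that'] (min_width=10, slack=11)
Total lines: 4

Answer: 4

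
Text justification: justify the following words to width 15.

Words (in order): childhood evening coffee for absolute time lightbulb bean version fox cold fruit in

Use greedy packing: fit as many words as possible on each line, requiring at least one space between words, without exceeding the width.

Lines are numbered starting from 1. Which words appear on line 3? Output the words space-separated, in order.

Line 1: ['childhood'] (min_width=9, slack=6)
Line 2: ['evening', 'coffee'] (min_width=14, slack=1)
Line 3: ['for', 'absolute'] (min_width=12, slack=3)
Line 4: ['time', 'lightbulb'] (min_width=14, slack=1)
Line 5: ['bean', 'version'] (min_width=12, slack=3)
Line 6: ['fox', 'cold', 'fruit'] (min_width=14, slack=1)
Line 7: ['in'] (min_width=2, slack=13)

Answer: for absolute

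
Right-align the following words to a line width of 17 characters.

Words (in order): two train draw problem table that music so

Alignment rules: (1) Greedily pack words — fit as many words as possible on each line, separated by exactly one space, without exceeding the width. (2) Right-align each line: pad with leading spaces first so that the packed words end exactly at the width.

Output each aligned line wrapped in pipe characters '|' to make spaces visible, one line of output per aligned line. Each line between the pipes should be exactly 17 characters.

Answer: |   two train draw|
|    problem table|
|    that music so|

Derivation:
Line 1: ['two', 'train', 'draw'] (min_width=14, slack=3)
Line 2: ['problem', 'table'] (min_width=13, slack=4)
Line 3: ['that', 'music', 'so'] (min_width=13, slack=4)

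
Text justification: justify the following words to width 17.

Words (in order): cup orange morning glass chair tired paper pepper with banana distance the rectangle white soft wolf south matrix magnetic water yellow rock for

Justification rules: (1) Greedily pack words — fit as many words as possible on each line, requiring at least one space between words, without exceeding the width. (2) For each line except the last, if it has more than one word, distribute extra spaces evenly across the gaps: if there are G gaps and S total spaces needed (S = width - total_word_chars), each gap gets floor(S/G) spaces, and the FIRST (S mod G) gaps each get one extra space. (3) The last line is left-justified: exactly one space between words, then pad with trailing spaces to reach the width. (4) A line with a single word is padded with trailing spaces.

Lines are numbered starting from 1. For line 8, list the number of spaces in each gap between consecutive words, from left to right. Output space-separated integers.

Answer: 6

Derivation:
Line 1: ['cup', 'orange'] (min_width=10, slack=7)
Line 2: ['morning', 'glass'] (min_width=13, slack=4)
Line 3: ['chair', 'tired', 'paper'] (min_width=17, slack=0)
Line 4: ['pepper', 'with'] (min_width=11, slack=6)
Line 5: ['banana', 'distance'] (min_width=15, slack=2)
Line 6: ['the', 'rectangle'] (min_width=13, slack=4)
Line 7: ['white', 'soft', 'wolf'] (min_width=15, slack=2)
Line 8: ['south', 'matrix'] (min_width=12, slack=5)
Line 9: ['magnetic', 'water'] (min_width=14, slack=3)
Line 10: ['yellow', 'rock', 'for'] (min_width=15, slack=2)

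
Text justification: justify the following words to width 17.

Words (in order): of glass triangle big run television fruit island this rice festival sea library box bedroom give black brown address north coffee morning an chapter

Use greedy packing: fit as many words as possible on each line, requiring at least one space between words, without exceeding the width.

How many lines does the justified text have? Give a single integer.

Line 1: ['of', 'glass', 'triangle'] (min_width=17, slack=0)
Line 2: ['big', 'run'] (min_width=7, slack=10)
Line 3: ['television', 'fruit'] (min_width=16, slack=1)
Line 4: ['island', 'this', 'rice'] (min_width=16, slack=1)
Line 5: ['festival', 'sea'] (min_width=12, slack=5)
Line 6: ['library', 'box'] (min_width=11, slack=6)
Line 7: ['bedroom', 'give'] (min_width=12, slack=5)
Line 8: ['black', 'brown'] (min_width=11, slack=6)
Line 9: ['address', 'north'] (min_width=13, slack=4)
Line 10: ['coffee', 'morning', 'an'] (min_width=17, slack=0)
Line 11: ['chapter'] (min_width=7, slack=10)
Total lines: 11

Answer: 11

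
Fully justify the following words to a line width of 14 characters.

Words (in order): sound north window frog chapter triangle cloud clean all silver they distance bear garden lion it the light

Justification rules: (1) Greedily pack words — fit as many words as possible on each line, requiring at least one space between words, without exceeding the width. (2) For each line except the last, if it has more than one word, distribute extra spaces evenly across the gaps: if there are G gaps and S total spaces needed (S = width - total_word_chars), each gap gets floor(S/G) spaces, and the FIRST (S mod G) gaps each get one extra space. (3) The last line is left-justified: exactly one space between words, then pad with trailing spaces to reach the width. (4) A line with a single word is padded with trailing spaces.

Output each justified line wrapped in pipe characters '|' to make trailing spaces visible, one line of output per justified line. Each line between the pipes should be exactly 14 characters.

Line 1: ['sound', 'north'] (min_width=11, slack=3)
Line 2: ['window', 'frog'] (min_width=11, slack=3)
Line 3: ['chapter'] (min_width=7, slack=7)
Line 4: ['triangle', 'cloud'] (min_width=14, slack=0)
Line 5: ['clean', 'all'] (min_width=9, slack=5)
Line 6: ['silver', 'they'] (min_width=11, slack=3)
Line 7: ['distance', 'bear'] (min_width=13, slack=1)
Line 8: ['garden', 'lion', 'it'] (min_width=14, slack=0)
Line 9: ['the', 'light'] (min_width=9, slack=5)

Answer: |sound    north|
|window    frog|
|chapter       |
|triangle cloud|
|clean      all|
|silver    they|
|distance  bear|
|garden lion it|
|the light     |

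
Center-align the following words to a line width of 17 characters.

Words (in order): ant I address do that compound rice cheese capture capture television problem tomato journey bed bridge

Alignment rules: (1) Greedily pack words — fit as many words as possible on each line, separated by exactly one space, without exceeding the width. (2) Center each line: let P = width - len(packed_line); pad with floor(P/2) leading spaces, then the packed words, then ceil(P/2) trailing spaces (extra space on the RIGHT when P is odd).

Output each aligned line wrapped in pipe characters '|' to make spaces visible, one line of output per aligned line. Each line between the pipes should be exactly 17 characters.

Answer: |ant I address do |
|  that compound  |
|   rice cheese   |
| capture capture |
|   television    |
| problem tomato  |
|   journey bed   |
|     bridge      |

Derivation:
Line 1: ['ant', 'I', 'address', 'do'] (min_width=16, slack=1)
Line 2: ['that', 'compound'] (min_width=13, slack=4)
Line 3: ['rice', 'cheese'] (min_width=11, slack=6)
Line 4: ['capture', 'capture'] (min_width=15, slack=2)
Line 5: ['television'] (min_width=10, slack=7)
Line 6: ['problem', 'tomato'] (min_width=14, slack=3)
Line 7: ['journey', 'bed'] (min_width=11, slack=6)
Line 8: ['bridge'] (min_width=6, slack=11)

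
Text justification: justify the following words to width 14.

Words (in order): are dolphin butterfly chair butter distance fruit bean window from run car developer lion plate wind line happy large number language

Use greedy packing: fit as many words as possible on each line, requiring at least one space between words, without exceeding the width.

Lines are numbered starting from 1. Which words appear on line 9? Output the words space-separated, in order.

Answer: line happy

Derivation:
Line 1: ['are', 'dolphin'] (min_width=11, slack=3)
Line 2: ['butterfly'] (min_width=9, slack=5)
Line 3: ['chair', 'butter'] (min_width=12, slack=2)
Line 4: ['distance', 'fruit'] (min_width=14, slack=0)
Line 5: ['bean', 'window'] (min_width=11, slack=3)
Line 6: ['from', 'run', 'car'] (min_width=12, slack=2)
Line 7: ['developer', 'lion'] (min_width=14, slack=0)
Line 8: ['plate', 'wind'] (min_width=10, slack=4)
Line 9: ['line', 'happy'] (min_width=10, slack=4)
Line 10: ['large', 'number'] (min_width=12, slack=2)
Line 11: ['language'] (min_width=8, slack=6)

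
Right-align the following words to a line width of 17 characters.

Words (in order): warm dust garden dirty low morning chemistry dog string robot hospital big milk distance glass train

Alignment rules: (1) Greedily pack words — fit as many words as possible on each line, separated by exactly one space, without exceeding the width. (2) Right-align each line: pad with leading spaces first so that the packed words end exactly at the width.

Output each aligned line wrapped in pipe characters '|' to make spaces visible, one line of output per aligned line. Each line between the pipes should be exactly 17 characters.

Answer: | warm dust garden|
|dirty low morning|
|    chemistry dog|
|     string robot|
|hospital big milk|
|   distance glass|
|            train|

Derivation:
Line 1: ['warm', 'dust', 'garden'] (min_width=16, slack=1)
Line 2: ['dirty', 'low', 'morning'] (min_width=17, slack=0)
Line 3: ['chemistry', 'dog'] (min_width=13, slack=4)
Line 4: ['string', 'robot'] (min_width=12, slack=5)
Line 5: ['hospital', 'big', 'milk'] (min_width=17, slack=0)
Line 6: ['distance', 'glass'] (min_width=14, slack=3)
Line 7: ['train'] (min_width=5, slack=12)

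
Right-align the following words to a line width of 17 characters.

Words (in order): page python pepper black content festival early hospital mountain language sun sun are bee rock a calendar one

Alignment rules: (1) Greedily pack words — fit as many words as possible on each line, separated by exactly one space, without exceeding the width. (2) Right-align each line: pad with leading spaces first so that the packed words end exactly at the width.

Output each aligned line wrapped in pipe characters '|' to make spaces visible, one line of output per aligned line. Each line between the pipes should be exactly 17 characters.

Answer: |      page python|
|     pepper black|
| content festival|
|   early hospital|
|mountain language|
|  sun sun are bee|
|  rock a calendar|
|              one|

Derivation:
Line 1: ['page', 'python'] (min_width=11, slack=6)
Line 2: ['pepper', 'black'] (min_width=12, slack=5)
Line 3: ['content', 'festival'] (min_width=16, slack=1)
Line 4: ['early', 'hospital'] (min_width=14, slack=3)
Line 5: ['mountain', 'language'] (min_width=17, slack=0)
Line 6: ['sun', 'sun', 'are', 'bee'] (min_width=15, slack=2)
Line 7: ['rock', 'a', 'calendar'] (min_width=15, slack=2)
Line 8: ['one'] (min_width=3, slack=14)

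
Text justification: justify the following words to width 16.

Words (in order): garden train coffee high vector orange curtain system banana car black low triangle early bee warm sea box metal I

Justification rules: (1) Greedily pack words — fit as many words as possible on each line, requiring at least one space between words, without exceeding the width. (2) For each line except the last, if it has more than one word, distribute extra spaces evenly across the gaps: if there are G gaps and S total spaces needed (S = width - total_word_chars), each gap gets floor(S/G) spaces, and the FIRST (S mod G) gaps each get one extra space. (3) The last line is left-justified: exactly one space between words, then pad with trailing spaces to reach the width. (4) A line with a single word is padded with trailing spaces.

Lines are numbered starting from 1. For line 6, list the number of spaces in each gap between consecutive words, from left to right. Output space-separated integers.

Line 1: ['garden', 'train'] (min_width=12, slack=4)
Line 2: ['coffee', 'high'] (min_width=11, slack=5)
Line 3: ['vector', 'orange'] (min_width=13, slack=3)
Line 4: ['curtain', 'system'] (min_width=14, slack=2)
Line 5: ['banana', 'car', 'black'] (min_width=16, slack=0)
Line 6: ['low', 'triangle'] (min_width=12, slack=4)
Line 7: ['early', 'bee', 'warm'] (min_width=14, slack=2)
Line 8: ['sea', 'box', 'metal', 'I'] (min_width=15, slack=1)

Answer: 5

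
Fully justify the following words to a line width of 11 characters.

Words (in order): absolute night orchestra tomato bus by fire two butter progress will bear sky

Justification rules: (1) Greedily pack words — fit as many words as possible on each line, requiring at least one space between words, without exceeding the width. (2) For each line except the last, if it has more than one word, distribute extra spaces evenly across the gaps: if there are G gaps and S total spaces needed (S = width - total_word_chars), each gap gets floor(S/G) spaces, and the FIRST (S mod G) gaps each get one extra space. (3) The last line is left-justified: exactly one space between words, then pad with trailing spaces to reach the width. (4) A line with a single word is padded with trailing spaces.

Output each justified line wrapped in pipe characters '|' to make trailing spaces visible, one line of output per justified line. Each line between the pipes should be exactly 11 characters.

Answer: |absolute   |
|night      |
|orchestra  |
|tomato  bus|
|by fire two|
|butter     |
|progress   |
|will   bear|
|sky        |

Derivation:
Line 1: ['absolute'] (min_width=8, slack=3)
Line 2: ['night'] (min_width=5, slack=6)
Line 3: ['orchestra'] (min_width=9, slack=2)
Line 4: ['tomato', 'bus'] (min_width=10, slack=1)
Line 5: ['by', 'fire', 'two'] (min_width=11, slack=0)
Line 6: ['butter'] (min_width=6, slack=5)
Line 7: ['progress'] (min_width=8, slack=3)
Line 8: ['will', 'bear'] (min_width=9, slack=2)
Line 9: ['sky'] (min_width=3, slack=8)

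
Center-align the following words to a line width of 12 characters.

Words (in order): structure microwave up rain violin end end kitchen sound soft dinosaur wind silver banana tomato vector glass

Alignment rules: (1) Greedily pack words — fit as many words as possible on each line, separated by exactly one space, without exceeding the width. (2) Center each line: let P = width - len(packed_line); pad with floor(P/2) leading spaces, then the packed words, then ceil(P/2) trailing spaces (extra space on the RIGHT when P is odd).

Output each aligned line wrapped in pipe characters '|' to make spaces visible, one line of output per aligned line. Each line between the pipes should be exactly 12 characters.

Answer: | structure  |
|microwave up|
|rain violin |
|  end end   |
|  kitchen   |
| sound soft |
|  dinosaur  |
|wind silver |
|   banana   |
|   tomato   |
|vector glass|

Derivation:
Line 1: ['structure'] (min_width=9, slack=3)
Line 2: ['microwave', 'up'] (min_width=12, slack=0)
Line 3: ['rain', 'violin'] (min_width=11, slack=1)
Line 4: ['end', 'end'] (min_width=7, slack=5)
Line 5: ['kitchen'] (min_width=7, slack=5)
Line 6: ['sound', 'soft'] (min_width=10, slack=2)
Line 7: ['dinosaur'] (min_width=8, slack=4)
Line 8: ['wind', 'silver'] (min_width=11, slack=1)
Line 9: ['banana'] (min_width=6, slack=6)
Line 10: ['tomato'] (min_width=6, slack=6)
Line 11: ['vector', 'glass'] (min_width=12, slack=0)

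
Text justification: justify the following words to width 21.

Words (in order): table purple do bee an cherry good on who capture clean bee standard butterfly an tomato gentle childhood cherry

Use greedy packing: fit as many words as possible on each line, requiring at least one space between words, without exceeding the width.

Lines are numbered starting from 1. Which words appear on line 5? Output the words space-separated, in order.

Answer: tomato gentle

Derivation:
Line 1: ['table', 'purple', 'do', 'bee'] (min_width=19, slack=2)
Line 2: ['an', 'cherry', 'good', 'on', 'who'] (min_width=21, slack=0)
Line 3: ['capture', 'clean', 'bee'] (min_width=17, slack=4)
Line 4: ['standard', 'butterfly', 'an'] (min_width=21, slack=0)
Line 5: ['tomato', 'gentle'] (min_width=13, slack=8)
Line 6: ['childhood', 'cherry'] (min_width=16, slack=5)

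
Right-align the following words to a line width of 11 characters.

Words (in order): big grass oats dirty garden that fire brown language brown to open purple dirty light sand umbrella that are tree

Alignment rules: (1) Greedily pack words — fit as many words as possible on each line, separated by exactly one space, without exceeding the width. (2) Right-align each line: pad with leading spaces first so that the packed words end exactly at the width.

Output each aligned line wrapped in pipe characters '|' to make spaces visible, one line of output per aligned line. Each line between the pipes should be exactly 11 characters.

Answer: |  big grass|
| oats dirty|
|garden that|
| fire brown|
|   language|
|   brown to|
|open purple|
|dirty light|
|       sand|
|   umbrella|
|   that are|
|       tree|

Derivation:
Line 1: ['big', 'grass'] (min_width=9, slack=2)
Line 2: ['oats', 'dirty'] (min_width=10, slack=1)
Line 3: ['garden', 'that'] (min_width=11, slack=0)
Line 4: ['fire', 'brown'] (min_width=10, slack=1)
Line 5: ['language'] (min_width=8, slack=3)
Line 6: ['brown', 'to'] (min_width=8, slack=3)
Line 7: ['open', 'purple'] (min_width=11, slack=0)
Line 8: ['dirty', 'light'] (min_width=11, slack=0)
Line 9: ['sand'] (min_width=4, slack=7)
Line 10: ['umbrella'] (min_width=8, slack=3)
Line 11: ['that', 'are'] (min_width=8, slack=3)
Line 12: ['tree'] (min_width=4, slack=7)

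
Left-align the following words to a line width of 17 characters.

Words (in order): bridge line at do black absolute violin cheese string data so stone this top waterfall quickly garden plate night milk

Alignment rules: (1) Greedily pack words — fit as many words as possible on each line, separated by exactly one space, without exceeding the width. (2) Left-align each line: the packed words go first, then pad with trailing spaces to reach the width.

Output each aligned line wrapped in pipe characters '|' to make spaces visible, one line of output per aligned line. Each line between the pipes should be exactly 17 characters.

Answer: |bridge line at do|
|black absolute   |
|violin cheese    |
|string data so   |
|stone this top   |
|waterfall quickly|
|garden plate     |
|night milk       |

Derivation:
Line 1: ['bridge', 'line', 'at', 'do'] (min_width=17, slack=0)
Line 2: ['black', 'absolute'] (min_width=14, slack=3)
Line 3: ['violin', 'cheese'] (min_width=13, slack=4)
Line 4: ['string', 'data', 'so'] (min_width=14, slack=3)
Line 5: ['stone', 'this', 'top'] (min_width=14, slack=3)
Line 6: ['waterfall', 'quickly'] (min_width=17, slack=0)
Line 7: ['garden', 'plate'] (min_width=12, slack=5)
Line 8: ['night', 'milk'] (min_width=10, slack=7)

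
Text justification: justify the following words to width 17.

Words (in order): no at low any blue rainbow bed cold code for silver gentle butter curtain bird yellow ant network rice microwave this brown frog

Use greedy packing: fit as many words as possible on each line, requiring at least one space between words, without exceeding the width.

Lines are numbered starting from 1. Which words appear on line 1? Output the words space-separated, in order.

Line 1: ['no', 'at', 'low', 'any'] (min_width=13, slack=4)
Line 2: ['blue', 'rainbow', 'bed'] (min_width=16, slack=1)
Line 3: ['cold', 'code', 'for'] (min_width=13, slack=4)
Line 4: ['silver', 'gentle'] (min_width=13, slack=4)
Line 5: ['butter', 'curtain'] (min_width=14, slack=3)
Line 6: ['bird', 'yellow', 'ant'] (min_width=15, slack=2)
Line 7: ['network', 'rice'] (min_width=12, slack=5)
Line 8: ['microwave', 'this'] (min_width=14, slack=3)
Line 9: ['brown', 'frog'] (min_width=10, slack=7)

Answer: no at low any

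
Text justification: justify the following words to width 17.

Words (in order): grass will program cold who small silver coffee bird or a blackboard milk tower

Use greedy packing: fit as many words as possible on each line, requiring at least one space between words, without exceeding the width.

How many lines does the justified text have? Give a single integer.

Answer: 6

Derivation:
Line 1: ['grass', 'will'] (min_width=10, slack=7)
Line 2: ['program', 'cold', 'who'] (min_width=16, slack=1)
Line 3: ['small', 'silver'] (min_width=12, slack=5)
Line 4: ['coffee', 'bird', 'or', 'a'] (min_width=16, slack=1)
Line 5: ['blackboard', 'milk'] (min_width=15, slack=2)
Line 6: ['tower'] (min_width=5, slack=12)
Total lines: 6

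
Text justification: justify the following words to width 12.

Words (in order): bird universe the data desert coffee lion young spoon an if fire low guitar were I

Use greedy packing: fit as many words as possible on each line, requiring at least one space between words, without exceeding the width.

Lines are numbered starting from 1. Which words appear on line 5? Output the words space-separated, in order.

Line 1: ['bird'] (min_width=4, slack=8)
Line 2: ['universe', 'the'] (min_width=12, slack=0)
Line 3: ['data', 'desert'] (min_width=11, slack=1)
Line 4: ['coffee', 'lion'] (min_width=11, slack=1)
Line 5: ['young', 'spoon'] (min_width=11, slack=1)
Line 6: ['an', 'if', 'fire'] (min_width=10, slack=2)
Line 7: ['low', 'guitar'] (min_width=10, slack=2)
Line 8: ['were', 'I'] (min_width=6, slack=6)

Answer: young spoon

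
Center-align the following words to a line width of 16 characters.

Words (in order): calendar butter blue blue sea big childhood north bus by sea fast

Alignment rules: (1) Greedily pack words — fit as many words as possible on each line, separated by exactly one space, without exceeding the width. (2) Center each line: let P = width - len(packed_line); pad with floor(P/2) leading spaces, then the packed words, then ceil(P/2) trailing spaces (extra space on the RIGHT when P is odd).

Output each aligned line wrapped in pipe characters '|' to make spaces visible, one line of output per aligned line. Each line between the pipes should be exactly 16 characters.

Line 1: ['calendar', 'butter'] (min_width=15, slack=1)
Line 2: ['blue', 'blue', 'sea'] (min_width=13, slack=3)
Line 3: ['big', 'childhood'] (min_width=13, slack=3)
Line 4: ['north', 'bus', 'by', 'sea'] (min_width=16, slack=0)
Line 5: ['fast'] (min_width=4, slack=12)

Answer: |calendar butter |
| blue blue sea  |
| big childhood  |
|north bus by sea|
|      fast      |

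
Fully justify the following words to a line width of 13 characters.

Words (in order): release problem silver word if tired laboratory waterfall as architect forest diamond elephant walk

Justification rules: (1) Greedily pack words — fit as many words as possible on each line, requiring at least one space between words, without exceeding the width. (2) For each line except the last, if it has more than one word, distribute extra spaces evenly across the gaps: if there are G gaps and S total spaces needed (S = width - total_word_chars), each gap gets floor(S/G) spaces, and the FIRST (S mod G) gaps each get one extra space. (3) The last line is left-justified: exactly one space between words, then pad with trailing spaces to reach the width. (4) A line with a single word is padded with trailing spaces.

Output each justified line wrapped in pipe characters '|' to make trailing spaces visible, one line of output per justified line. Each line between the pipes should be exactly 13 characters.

Answer: |release      |
|problem      |
|silver   word|
|if      tired|
|laboratory   |
|waterfall  as|
|architect    |
|forest       |
|diamond      |
|elephant walk|

Derivation:
Line 1: ['release'] (min_width=7, slack=6)
Line 2: ['problem'] (min_width=7, slack=6)
Line 3: ['silver', 'word'] (min_width=11, slack=2)
Line 4: ['if', 'tired'] (min_width=8, slack=5)
Line 5: ['laboratory'] (min_width=10, slack=3)
Line 6: ['waterfall', 'as'] (min_width=12, slack=1)
Line 7: ['architect'] (min_width=9, slack=4)
Line 8: ['forest'] (min_width=6, slack=7)
Line 9: ['diamond'] (min_width=7, slack=6)
Line 10: ['elephant', 'walk'] (min_width=13, slack=0)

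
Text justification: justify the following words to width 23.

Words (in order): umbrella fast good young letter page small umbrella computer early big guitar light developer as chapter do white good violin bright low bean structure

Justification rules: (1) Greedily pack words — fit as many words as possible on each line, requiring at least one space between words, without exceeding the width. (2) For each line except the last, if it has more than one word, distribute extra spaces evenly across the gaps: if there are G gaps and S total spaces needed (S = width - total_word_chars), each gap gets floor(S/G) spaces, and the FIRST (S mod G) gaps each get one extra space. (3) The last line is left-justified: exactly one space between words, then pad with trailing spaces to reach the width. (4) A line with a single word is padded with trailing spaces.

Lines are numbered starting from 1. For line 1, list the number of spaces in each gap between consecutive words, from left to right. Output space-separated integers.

Answer: 4 3

Derivation:
Line 1: ['umbrella', 'fast', 'good'] (min_width=18, slack=5)
Line 2: ['young', 'letter', 'page', 'small'] (min_width=23, slack=0)
Line 3: ['umbrella', 'computer', 'early'] (min_width=23, slack=0)
Line 4: ['big', 'guitar', 'light'] (min_width=16, slack=7)
Line 5: ['developer', 'as', 'chapter', 'do'] (min_width=23, slack=0)
Line 6: ['white', 'good', 'violin'] (min_width=17, slack=6)
Line 7: ['bright', 'low', 'bean'] (min_width=15, slack=8)
Line 8: ['structure'] (min_width=9, slack=14)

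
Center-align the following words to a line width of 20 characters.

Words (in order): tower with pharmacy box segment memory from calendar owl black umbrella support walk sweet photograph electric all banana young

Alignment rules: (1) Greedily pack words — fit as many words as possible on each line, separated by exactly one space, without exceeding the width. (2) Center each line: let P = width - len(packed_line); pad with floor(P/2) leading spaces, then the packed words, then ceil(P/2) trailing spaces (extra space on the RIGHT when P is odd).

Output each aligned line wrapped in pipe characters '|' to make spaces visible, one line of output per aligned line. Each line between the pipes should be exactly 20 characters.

Answer: |tower with pharmacy |
| box segment memory |
| from calendar owl  |
|   black umbrella   |
| support walk sweet |
|photograph electric |
|  all banana young  |

Derivation:
Line 1: ['tower', 'with', 'pharmacy'] (min_width=19, slack=1)
Line 2: ['box', 'segment', 'memory'] (min_width=18, slack=2)
Line 3: ['from', 'calendar', 'owl'] (min_width=17, slack=3)
Line 4: ['black', 'umbrella'] (min_width=14, slack=6)
Line 5: ['support', 'walk', 'sweet'] (min_width=18, slack=2)
Line 6: ['photograph', 'electric'] (min_width=19, slack=1)
Line 7: ['all', 'banana', 'young'] (min_width=16, slack=4)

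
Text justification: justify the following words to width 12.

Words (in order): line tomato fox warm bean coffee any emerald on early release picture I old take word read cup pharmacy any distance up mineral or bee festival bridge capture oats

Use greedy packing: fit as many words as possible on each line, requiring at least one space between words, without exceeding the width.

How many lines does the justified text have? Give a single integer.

Line 1: ['line', 'tomato'] (min_width=11, slack=1)
Line 2: ['fox', 'warm'] (min_width=8, slack=4)
Line 3: ['bean', 'coffee'] (min_width=11, slack=1)
Line 4: ['any', 'emerald'] (min_width=11, slack=1)
Line 5: ['on', 'early'] (min_width=8, slack=4)
Line 6: ['release'] (min_width=7, slack=5)
Line 7: ['picture', 'I'] (min_width=9, slack=3)
Line 8: ['old', 'take'] (min_width=8, slack=4)
Line 9: ['word', 'read'] (min_width=9, slack=3)
Line 10: ['cup', 'pharmacy'] (min_width=12, slack=0)
Line 11: ['any', 'distance'] (min_width=12, slack=0)
Line 12: ['up', 'mineral'] (min_width=10, slack=2)
Line 13: ['or', 'bee'] (min_width=6, slack=6)
Line 14: ['festival'] (min_width=8, slack=4)
Line 15: ['bridge'] (min_width=6, slack=6)
Line 16: ['capture', 'oats'] (min_width=12, slack=0)
Total lines: 16

Answer: 16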